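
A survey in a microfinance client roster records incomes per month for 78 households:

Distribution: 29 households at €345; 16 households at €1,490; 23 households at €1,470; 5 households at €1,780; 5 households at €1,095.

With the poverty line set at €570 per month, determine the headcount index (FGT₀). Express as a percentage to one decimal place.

37.2%

29 of the 78 households have income below €570.
H = 29/78 = 37.2%.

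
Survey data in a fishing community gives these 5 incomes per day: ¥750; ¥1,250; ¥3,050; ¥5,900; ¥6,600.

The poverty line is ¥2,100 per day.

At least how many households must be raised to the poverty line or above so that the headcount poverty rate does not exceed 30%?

1

2 of the 5 households are poor, so H = 2/5 = 0.400.
A headcount ratio of at most 30% allows at most ⌊0.30 × 5⌋ = 1 poor households.
So at least 2 − 1 = 1 must be lifted.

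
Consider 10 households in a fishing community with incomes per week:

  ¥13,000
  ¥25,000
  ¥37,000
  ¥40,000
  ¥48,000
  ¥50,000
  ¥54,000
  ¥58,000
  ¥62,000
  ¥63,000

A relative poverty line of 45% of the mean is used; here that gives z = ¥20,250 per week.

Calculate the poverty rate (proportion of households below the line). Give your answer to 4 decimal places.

1 of the 10 households have income below ¥20,250.
H = 1/10 = 0.1000.

0.1000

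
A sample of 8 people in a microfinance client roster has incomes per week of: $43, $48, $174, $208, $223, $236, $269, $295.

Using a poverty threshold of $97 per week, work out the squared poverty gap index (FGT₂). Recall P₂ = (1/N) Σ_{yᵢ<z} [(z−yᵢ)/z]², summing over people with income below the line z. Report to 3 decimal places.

0.071

Poor units: $43, $48 (q = 2 of N = 8).
Normalized shortfalls: (97−43)/97 = 0.5567; (97−48)/97 = 0.5052.
Squared: 0.3099; 0.2552.
Sum = 0.565097; P₂ = 0.565097 / 8 = 0.071.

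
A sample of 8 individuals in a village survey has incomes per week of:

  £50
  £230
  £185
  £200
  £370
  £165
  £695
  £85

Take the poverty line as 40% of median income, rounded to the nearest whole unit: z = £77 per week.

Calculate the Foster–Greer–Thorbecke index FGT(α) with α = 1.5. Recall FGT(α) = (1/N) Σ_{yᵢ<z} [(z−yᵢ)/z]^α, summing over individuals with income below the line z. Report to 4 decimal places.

0.0260

Below the line: £50 (q = 1 of N = 8).
Gap ratios (z−y)/z: (77−50)/77 = 0.3506.
Raised to α = 1.5: 0.20764.
Sum = 0.207639; FGT(1.5) = 0.207639 / 8 = 0.0260.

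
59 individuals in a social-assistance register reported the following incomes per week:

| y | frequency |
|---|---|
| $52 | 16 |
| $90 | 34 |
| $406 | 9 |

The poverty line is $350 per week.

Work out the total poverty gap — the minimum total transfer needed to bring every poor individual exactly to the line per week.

$13,608

Poor units: 16×$52, 34×$90 (q = 50 of N = 59).
Individual gaps: 16×(350−52) = 4768; 34×(350−90) = 8840.
Aggregate gap = $13,608.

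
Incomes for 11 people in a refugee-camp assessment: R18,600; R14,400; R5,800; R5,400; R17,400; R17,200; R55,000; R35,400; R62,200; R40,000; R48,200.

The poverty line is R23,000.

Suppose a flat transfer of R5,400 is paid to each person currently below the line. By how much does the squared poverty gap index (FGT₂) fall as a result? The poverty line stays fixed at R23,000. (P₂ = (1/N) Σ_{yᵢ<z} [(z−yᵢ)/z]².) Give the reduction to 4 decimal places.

0.0800

Before: below the line — R5,400, R5,800, R14,400, R17,200, R17,400, R18,600; squared poverty gap index (FGT₂) = 0.131280.
After the R5,400 transfer: below the line — R10,800, R11,200, R19,800, R22,600, R22,800; squared poverty gap index (FGT₂) = 0.051301.
Reduction = 0.131280 − 0.051301 = 0.0800.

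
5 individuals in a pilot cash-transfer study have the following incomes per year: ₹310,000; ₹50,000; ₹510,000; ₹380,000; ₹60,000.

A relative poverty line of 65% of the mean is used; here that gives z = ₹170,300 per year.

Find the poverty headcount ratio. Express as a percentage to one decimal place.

2 of the 5 individuals have income below ₹170,300.
H = 2/5 = 40.0%.

40.0%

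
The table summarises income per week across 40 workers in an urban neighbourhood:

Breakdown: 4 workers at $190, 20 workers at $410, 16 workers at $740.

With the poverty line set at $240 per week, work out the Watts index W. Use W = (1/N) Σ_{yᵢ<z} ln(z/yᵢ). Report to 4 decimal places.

Below z: 4×$190 (q = 4 of N = 40).
Log shortfalls: ln(240/190) = 0.2336 (×4).
W = 0.934459 / 40 = 0.0234.

0.0234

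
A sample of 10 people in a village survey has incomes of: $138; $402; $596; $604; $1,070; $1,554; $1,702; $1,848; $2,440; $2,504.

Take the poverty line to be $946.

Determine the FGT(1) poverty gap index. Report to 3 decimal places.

Poor units: $138, $402, $596, $604 (q = 4 of N = 10).
Relative gaps: (946−138)/946 = 0.8541; (946−402)/946 = 0.5751; (946−596)/946 = 0.3700; (946−604)/946 = 0.3615.
Σ = 2.160677. Dividing by the full population N = 10 gives P₁ = 0.216.

0.216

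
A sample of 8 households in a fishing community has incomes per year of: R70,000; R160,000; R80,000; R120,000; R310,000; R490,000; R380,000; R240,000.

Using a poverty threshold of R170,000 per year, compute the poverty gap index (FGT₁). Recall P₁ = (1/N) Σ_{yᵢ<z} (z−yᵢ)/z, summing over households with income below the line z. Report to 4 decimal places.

Below the line: R70,000, R80,000, R120,000, R160,000 (q = 4 of N = 8).
Gap ratios (z−y)/z: (170000−70000)/170000 = 0.5882; (170000−80000)/170000 = 0.5294; (170000−120000)/170000 = 0.2941; (170000−160000)/170000 = 0.0588.
Sum of shortfalls = 1.470588; P₁ averages over all N: 1.470588 / 8 = 0.1838.

0.1838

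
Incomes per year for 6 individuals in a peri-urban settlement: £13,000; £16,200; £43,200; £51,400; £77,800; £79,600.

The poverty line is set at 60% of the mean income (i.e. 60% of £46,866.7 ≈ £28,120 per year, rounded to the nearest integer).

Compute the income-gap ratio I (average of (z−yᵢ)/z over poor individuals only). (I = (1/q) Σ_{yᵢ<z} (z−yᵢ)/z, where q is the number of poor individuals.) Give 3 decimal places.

Below z: £13,000, £16,200 (q = 2 of N = 6).
Shortfall ratios (z−y)/z: 0.5377, 0.4239; sum = 0.961593.
I averages over the q = 2 poor units only: 0.961593 / 2 = 0.481.

0.481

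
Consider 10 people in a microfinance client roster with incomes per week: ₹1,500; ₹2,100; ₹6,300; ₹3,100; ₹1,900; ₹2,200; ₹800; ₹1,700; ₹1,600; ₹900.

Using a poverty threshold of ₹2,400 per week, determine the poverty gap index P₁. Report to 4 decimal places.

0.2708

Below the line: ₹800, ₹900, ₹1,500, ₹1,600, ₹1,700, ₹1,900, ₹2,100, ₹2,200 (q = 8 of N = 10).
Normalized shortfalls: (2400−800)/2400 = 0.6667; (2400−900)/2400 = 0.6250; (2400−1500)/2400 = 0.3750; (2400−1600)/2400 = 0.3333; (2400−1700)/2400 = 0.2917; (2400−1900)/2400 = 0.2083; (2400−2100)/2400 = 0.1250; (2400−2200)/2400 = 0.0833.
Sum of shortfalls = 2.708333; P₁ averages over all N: 2.708333 / 10 = 0.2708.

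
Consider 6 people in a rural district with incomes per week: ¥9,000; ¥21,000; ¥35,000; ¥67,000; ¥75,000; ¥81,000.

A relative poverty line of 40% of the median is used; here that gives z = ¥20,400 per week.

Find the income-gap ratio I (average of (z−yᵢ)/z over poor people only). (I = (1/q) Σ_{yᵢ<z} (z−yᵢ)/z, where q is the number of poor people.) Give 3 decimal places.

0.559

Below the line: ¥9,000 (q = 1 of N = 6).
Shortfall ratios (z−y)/z: 0.5588; sum = 0.558824.
I averages over the q = 1 poor units only: 0.558824 / 1 = 0.559.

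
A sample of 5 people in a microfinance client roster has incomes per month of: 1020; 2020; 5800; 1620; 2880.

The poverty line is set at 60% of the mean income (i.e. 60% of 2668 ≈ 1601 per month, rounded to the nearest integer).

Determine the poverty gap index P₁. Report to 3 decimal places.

Below the line: 1020 (q = 1 of N = 5).
Relative gaps: (1601−1020)/1601 = 0.3629.
Sum of shortfalls = 0.362898; P₁ averages over all N: 0.362898 / 5 = 0.073.

0.073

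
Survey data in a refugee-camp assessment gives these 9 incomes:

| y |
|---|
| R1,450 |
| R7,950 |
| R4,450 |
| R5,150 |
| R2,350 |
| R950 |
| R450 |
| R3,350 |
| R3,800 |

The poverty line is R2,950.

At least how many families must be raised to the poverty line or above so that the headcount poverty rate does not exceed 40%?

Currently q = 4 of N = 9 are below the line (H = 0.444).
A headcount ratio of at most 40% allows at most ⌊0.40 × 9⌋ = 3 poor families.
So at least 4 − 3 = 1 must be lifted.

1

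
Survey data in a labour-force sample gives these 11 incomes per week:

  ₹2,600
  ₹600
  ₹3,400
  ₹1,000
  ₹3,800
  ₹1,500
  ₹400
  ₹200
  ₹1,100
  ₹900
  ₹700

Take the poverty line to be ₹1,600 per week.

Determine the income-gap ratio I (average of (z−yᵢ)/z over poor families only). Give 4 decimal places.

0.5000

Incomes under z: ₹200, ₹400, ₹600, ₹700, ₹900, ₹1,000, ₹1,100, ₹1,500 (q = 8 of N = 11).
Relative gaps: 0.8750, 0.7500, 0.6250, 0.5625, 0.4375, 0.3750, 0.3125, 0.0625; sum = 4.000000.
The income-gap ratio divides by q (the poor only): 4.000000 / 8 = 0.5000.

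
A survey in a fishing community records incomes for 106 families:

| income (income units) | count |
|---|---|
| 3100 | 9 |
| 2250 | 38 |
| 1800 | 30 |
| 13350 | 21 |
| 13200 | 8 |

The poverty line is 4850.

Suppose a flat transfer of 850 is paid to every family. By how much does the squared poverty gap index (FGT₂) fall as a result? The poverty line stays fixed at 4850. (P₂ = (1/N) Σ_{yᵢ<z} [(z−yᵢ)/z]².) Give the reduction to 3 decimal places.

Before: below the line — 30×1800, 38×2250, 9×3100; squared poverty gap index (FGT₂) = 0.22601.
After the 850 transfer: below the line — 30×2650, 38×3100, 9×3950; squared poverty gap index (FGT₂) = 0.10783.
Reduction = 0.22601 − 0.10783 = 0.118.

0.118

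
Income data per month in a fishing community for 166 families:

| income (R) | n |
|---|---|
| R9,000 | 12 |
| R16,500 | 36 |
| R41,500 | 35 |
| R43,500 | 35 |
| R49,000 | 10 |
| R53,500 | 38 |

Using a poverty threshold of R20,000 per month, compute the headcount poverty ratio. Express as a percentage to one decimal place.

48 of the 166 families have income below R20,000.
H = 48/166 = 28.9%.

28.9%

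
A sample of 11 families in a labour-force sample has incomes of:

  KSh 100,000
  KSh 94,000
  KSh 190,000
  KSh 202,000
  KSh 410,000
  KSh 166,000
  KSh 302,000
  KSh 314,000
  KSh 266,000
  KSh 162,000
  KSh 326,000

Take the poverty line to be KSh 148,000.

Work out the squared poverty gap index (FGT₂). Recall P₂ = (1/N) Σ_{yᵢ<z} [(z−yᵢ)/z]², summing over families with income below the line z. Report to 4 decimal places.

Below the line: KSh 94,000, KSh 100,000 (q = 2 of N = 11).
Relative gaps: (148000−94000)/148000 = 0.3649; (148000−100000)/148000 = 0.3243.
Squared: 0.1331; 0.1052.
Sum = 0.238313; P₂ = 0.238313 / 11 = 0.0217.

0.0217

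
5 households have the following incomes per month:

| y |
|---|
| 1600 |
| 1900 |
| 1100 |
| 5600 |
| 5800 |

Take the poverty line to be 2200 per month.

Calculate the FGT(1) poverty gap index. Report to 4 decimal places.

0.1818

Below z: 1100, 1600, 1900 (q = 3 of N = 5).
Gap ratios (z−y)/z: (2200−1100)/2200 = 0.5000; (2200−1600)/2200 = 0.2727; (2200−1900)/2200 = 0.1364.
Σ = 0.909091. Dividing by the full population N = 5 gives P₁ = 0.1818.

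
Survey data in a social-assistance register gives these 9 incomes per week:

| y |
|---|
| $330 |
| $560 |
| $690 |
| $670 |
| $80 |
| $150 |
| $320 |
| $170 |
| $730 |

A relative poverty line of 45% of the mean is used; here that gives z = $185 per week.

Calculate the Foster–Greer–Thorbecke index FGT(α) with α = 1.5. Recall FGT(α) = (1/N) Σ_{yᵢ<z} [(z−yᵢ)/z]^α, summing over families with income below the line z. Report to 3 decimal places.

0.059

Below the line: $80, $150, $170 (q = 3 of N = 9).
Normalized shortfalls: (185−80)/185 = 0.5676; (185−150)/185 = 0.1892; (185−170)/185 = 0.0811.
Raised to α = 1.5: 0.42759; 0.08229; 0.02309.
Sum = 0.532966; FGT(1.5) = 0.532966 / 9 = 0.059.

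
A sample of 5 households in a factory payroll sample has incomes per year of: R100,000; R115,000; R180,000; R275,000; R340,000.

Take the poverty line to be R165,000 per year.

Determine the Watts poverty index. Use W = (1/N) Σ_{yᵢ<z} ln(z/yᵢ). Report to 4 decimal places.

0.1724

Below the line: R100,000, R115,000 (q = 2 of N = 5).
Log gaps: ln(165000/100000) = 0.5008; ln(165000/115000) = 0.3610.
W = 0.861789 / 5 = 0.1724.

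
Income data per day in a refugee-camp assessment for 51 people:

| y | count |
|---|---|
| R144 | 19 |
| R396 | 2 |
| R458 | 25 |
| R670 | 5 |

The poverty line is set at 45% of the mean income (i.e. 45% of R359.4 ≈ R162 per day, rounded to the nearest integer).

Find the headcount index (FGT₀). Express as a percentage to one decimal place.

37.3%

19 of the 51 people have income below R162.
H = 19/51 = 37.3%.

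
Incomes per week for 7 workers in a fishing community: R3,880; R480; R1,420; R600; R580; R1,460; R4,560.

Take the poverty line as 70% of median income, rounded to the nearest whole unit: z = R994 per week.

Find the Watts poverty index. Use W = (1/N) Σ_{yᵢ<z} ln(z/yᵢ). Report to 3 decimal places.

Below z: R480, R580, R600 (q = 3 of N = 7).
ln(z/y) terms: ln(994/480) = 0.7280; ln(994/580) = 0.5387; ln(994/600) = 0.5048.
W = 1.771468 / 7 = 0.253.

0.253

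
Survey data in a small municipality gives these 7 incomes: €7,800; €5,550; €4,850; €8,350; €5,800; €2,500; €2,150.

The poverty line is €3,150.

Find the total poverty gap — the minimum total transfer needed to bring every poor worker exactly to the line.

Poor units: €2,150, €2,500 (q = 2 of N = 7).
Individual gaps: 3150−2150 = 1000; 3150−2500 = 650.
Aggregate gap = €1,650.

€1,650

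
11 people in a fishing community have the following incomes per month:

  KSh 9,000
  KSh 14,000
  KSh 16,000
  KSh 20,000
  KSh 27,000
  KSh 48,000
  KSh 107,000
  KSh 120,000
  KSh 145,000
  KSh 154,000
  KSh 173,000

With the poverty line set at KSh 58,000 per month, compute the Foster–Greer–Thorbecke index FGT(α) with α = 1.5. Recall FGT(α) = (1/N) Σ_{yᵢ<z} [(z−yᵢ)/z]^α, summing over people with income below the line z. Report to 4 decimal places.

0.2769

Below z: KSh 9,000, KSh 14,000, KSh 16,000, KSh 20,000, KSh 27,000, KSh 48,000 (q = 6 of N = 11).
Relative gaps: (58000−9000)/58000 = 0.8448; (58000−14000)/58000 = 0.7586; (58000−16000)/58000 = 0.7241; (58000−20000)/58000 = 0.6552; (58000−27000)/58000 = 0.5345; (58000−48000)/58000 = 0.1724.
Raised to α = 1.5: 0.77652; 0.66075; 0.61621; 0.53031; 0.39075; 0.07159.
Sum = 3.046140; FGT(1.5) = 3.046140 / 11 = 0.2769.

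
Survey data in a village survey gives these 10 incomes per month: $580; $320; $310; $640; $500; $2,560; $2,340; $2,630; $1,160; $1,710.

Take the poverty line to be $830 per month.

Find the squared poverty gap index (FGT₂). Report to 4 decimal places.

0.1071

Incomes under z: $310, $320, $500, $580, $640 (q = 5 of N = 10).
Shortfall ratios: (830−310)/830 = 0.6265; (830−320)/830 = 0.6145; (830−500)/830 = 0.3976; (830−580)/830 = 0.3012; (830−640)/830 = 0.2289.
Squared: 0.3925; 0.3776; 0.1581; 0.0907; 0.0524.
Sum = 1.071273; P₂ = 1.071273 / 10 = 0.1071.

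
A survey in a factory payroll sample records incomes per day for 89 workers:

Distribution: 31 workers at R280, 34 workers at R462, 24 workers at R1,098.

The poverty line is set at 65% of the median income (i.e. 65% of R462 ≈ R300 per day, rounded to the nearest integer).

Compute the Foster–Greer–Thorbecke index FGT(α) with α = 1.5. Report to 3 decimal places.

Poor units: 31×R280 (q = 31 of N = 89).
Normalized shortfalls: (300−280)/300 = 0.0667 (×31).
Raised to α = 1.5: 0.01721 (×31).
Sum = 0.533611; FGT(1.5) = 0.533611 / 89 = 0.006.

0.006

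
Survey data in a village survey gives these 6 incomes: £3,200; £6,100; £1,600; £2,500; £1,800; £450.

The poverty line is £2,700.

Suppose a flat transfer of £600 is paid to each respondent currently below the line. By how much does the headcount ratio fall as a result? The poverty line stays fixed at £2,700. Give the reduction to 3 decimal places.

0.167

Before: below the line — £450, £1,600, £1,800, £2,500; headcount ratio = 0.66667.
After the £600 transfer: below the line — £1,050, £2,200, £2,400; headcount ratio = 0.50000.
Reduction = 0.66667 − 0.50000 = 0.167.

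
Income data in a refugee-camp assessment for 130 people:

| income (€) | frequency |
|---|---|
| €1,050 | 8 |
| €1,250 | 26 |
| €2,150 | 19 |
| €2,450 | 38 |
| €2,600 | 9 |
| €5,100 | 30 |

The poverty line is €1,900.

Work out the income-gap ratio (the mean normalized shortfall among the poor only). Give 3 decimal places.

0.367

Poor units: 8×€1,050, 26×€1,250 (q = 34 of N = 130).
Shortfall ratios (z−y)/z: 0.4474 (×8), 0.3421 (×26); sum = 12.473684.
I averages over the q = 34 poor units only: 12.473684 / 34 = 0.367.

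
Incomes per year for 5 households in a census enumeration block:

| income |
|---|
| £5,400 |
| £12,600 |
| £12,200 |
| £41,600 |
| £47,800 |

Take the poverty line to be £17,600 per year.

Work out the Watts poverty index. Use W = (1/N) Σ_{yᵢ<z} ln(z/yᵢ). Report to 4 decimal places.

0.3764

Poor units: £5,400, £12,200, £12,600 (q = 3 of N = 5).
Log shortfalls: ln(17600/5400) = 1.1815; ln(17600/12200) = 0.3665; ln(17600/12600) = 0.3342.
W = 1.882165 / 5 = 0.3764.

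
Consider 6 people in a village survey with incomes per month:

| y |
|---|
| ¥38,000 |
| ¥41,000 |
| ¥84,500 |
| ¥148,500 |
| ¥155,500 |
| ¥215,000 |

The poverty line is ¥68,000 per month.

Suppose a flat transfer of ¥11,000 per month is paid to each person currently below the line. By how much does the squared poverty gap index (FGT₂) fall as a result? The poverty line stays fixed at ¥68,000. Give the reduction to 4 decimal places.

Before: below the line — ¥38,000, ¥41,000; squared poverty gap index (FGT₂) = 0.058715.
After the ¥11,000 transfer: below the line — ¥49,000, ¥52,000; squared poverty gap index (FGT₂) = 0.022239.
Reduction = 0.058715 − 0.022239 = 0.0365.

0.0365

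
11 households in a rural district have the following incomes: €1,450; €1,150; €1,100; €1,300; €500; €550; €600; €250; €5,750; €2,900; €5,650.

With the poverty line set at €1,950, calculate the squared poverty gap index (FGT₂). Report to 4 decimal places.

Below the line: €250, €500, €550, €600, €1,100, €1,150, €1,300, €1,450 (q = 8 of N = 11).
Gap ratios (z−y)/z: (1950−250)/1950 = 0.8718; (1950−500)/1950 = 0.7436; (1950−550)/1950 = 0.7179; (1950−600)/1950 = 0.6923; (1950−1100)/1950 = 0.4359; (1950−1150)/1950 = 0.4103; (1950−1300)/1950 = 0.3333; (1950−1450)/1950 = 0.2564.
Squared: 0.7600; 0.5529; 0.5155; 0.4793; 0.1900; 0.1683; 0.1111; 0.0657.
Sum = 2.842867; P₂ = 2.842867 / 11 = 0.2584.

0.2584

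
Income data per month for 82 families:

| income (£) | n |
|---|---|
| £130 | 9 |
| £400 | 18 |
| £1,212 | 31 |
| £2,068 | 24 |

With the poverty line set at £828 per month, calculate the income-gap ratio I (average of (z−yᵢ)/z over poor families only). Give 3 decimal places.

Poor units: 9×£130, 18×£400 (q = 27 of N = 82).
Shortfall ratios (z−y)/z: 0.8430 (×9), 0.5169 (×18); sum = 16.891304.
The income-gap ratio divides by q (the poor only): 16.891304 / 27 = 0.626.

0.626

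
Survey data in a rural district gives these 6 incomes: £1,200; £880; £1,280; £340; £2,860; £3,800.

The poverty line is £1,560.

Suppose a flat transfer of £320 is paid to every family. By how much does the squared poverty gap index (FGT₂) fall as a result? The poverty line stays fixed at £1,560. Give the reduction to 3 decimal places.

0.083

Before: below the line — £340, £880, £1,200, £1,280; squared poverty gap index (FGT₂) = 0.14785.
After the £320 transfer: below the line — £660, £1,200, £1,520; squared poverty gap index (FGT₂) = 0.06446.
Reduction = 0.14785 − 0.06446 = 0.083.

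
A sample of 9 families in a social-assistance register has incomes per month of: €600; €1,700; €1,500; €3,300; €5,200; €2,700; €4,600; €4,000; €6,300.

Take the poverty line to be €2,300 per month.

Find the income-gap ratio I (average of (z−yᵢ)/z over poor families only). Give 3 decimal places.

Below z: €600, €1,500, €1,700 (q = 3 of N = 9).
Shortfall ratios (z−y)/z: 0.7391, 0.3478, 0.2609; sum = 1.347826.
The income-gap ratio divides by q (the poor only): 1.347826 / 3 = 0.449.

0.449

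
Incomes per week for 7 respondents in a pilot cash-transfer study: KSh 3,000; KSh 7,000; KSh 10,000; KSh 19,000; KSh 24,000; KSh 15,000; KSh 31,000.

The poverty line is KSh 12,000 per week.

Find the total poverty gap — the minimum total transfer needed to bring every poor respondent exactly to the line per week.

Below the line: KSh 3,000, KSh 7,000, KSh 10,000 (q = 3 of N = 7).
Individual gaps: 12000−3000 = 9000; 12000−7000 = 5000; 12000−10000 = 2000.
Aggregate gap = KSh 16,000.

KSh 16,000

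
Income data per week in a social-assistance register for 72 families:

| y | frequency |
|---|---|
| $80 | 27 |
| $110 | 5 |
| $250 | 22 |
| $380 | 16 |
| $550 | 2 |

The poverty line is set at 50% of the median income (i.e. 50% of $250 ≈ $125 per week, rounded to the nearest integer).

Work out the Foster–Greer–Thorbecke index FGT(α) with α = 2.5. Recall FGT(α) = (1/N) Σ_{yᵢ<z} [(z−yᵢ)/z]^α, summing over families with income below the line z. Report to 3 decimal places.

Incomes under z: 27×$80, 5×$110 (q = 32 of N = 72).
Gap ratios (z−y)/z: (125−80)/125 = 0.3600 (×27); (125−110)/125 = 0.1200 (×5).
Raised to α = 2.5: 0.07776 (×27); 0.00499 (×5).
Sum = 2.124462; FGT(2.5) = 2.124462 / 72 = 0.030.

0.030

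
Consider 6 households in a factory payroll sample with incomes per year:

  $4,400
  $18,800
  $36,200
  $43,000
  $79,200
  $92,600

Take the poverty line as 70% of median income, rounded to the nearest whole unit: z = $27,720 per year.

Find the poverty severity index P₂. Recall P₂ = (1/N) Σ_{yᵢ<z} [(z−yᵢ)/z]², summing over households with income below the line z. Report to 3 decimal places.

0.135

Incomes under z: $4,400, $18,800 (q = 2 of N = 6).
Normalized shortfalls: (27720−4400)/27720 = 0.8413; (27720−18800)/27720 = 0.3218.
Squared: 0.7077; 0.1035.
Sum = 0.811283; P₂ = 0.811283 / 6 = 0.135.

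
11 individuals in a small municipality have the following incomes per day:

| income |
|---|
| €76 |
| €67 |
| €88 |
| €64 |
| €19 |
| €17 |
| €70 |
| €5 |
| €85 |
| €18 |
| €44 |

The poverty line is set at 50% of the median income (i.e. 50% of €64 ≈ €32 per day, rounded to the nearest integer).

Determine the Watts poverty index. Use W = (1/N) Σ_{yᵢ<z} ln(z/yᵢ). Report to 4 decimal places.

0.3260

Incomes under z: €5, €17, €18, €19 (q = 4 of N = 11).
Log gaps: ln(32/5) = 1.8563; ln(32/17) = 0.6325; ln(32/18) = 0.5754; ln(32/19) = 0.5213.
W = 3.585482 / 11 = 0.3260.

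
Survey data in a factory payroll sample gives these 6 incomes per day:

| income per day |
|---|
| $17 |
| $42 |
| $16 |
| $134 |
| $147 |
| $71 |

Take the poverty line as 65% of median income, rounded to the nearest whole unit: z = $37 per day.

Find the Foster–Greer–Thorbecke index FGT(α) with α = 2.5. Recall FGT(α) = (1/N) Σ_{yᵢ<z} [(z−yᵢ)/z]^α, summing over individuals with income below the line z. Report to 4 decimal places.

0.0763

Below the line: $16, $17 (q = 2 of N = 6).
Relative gaps: (37−16)/37 = 0.5676; (37−17)/37 = 0.5405.
Raised to α = 2.5: 0.24269; 0.21482.
Sum = 0.457504; FGT(2.5) = 0.457504 / 6 = 0.0763.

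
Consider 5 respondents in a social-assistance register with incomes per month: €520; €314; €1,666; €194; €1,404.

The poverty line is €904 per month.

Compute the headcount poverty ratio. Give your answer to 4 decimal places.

3 of the 5 respondents have income below €904.
H = 3/5 = 0.6000.

0.6000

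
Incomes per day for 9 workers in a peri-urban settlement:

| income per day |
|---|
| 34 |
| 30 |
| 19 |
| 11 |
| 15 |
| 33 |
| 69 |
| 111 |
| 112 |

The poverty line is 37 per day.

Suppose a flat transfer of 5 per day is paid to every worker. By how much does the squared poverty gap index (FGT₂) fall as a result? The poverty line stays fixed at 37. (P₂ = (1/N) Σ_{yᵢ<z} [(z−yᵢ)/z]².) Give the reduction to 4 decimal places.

0.0532

Before: below the line — 11, 15, 19, 30, 33, 34; squared poverty gap index (FGT₂) = 0.126451.
After the 5 transfer: below the line — 16, 20, 24, 35; squared poverty gap index (FGT₂) = 0.073290.
Reduction = 0.126451 − 0.073290 = 0.0532.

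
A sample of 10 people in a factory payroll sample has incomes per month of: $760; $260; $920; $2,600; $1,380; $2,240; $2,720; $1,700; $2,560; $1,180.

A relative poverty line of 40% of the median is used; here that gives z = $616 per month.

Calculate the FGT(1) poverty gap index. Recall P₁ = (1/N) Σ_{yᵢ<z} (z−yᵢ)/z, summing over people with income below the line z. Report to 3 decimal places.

Incomes under z: $260 (q = 1 of N = 10).
Shortfall ratios: (616−260)/616 = 0.5779.
Σ = 0.577922. Dividing by the full population N = 10 gives P₁ = 0.058.

0.058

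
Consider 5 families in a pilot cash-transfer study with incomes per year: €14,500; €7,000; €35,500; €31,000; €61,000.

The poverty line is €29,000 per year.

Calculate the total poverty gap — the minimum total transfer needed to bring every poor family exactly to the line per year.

€36,500

Incomes under z: €7,000, €14,500 (q = 2 of N = 5).
Individual gaps: 29000−7000 = 22000; 29000−14500 = 14500.
Aggregate gap = €36,500.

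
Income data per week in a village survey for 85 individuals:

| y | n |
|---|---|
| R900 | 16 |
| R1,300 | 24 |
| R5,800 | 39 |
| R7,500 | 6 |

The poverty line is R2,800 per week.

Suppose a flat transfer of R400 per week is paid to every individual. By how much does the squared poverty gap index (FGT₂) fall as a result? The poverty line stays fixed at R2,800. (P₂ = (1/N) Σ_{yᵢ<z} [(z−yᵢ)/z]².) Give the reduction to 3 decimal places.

0.070

Before: below the line — 16×R900, 24×R1,300; squared poverty gap index (FGT₂) = 0.16771.
After the R400 transfer: below the line — 16×R1,300, 24×R1,700; squared poverty gap index (FGT₂) = 0.09760.
Reduction = 0.16771 − 0.09760 = 0.070.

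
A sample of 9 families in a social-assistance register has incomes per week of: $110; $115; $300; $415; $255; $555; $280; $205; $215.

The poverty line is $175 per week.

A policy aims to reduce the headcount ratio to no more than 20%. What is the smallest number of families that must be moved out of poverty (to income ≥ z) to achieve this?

2 of the 9 families are poor, so H = 2/9 = 0.222.
A headcount ratio of at most 20% allows at most ⌊0.20 × 9⌋ = 1 poor families.
So at least 2 − 1 = 1 must be lifted.

1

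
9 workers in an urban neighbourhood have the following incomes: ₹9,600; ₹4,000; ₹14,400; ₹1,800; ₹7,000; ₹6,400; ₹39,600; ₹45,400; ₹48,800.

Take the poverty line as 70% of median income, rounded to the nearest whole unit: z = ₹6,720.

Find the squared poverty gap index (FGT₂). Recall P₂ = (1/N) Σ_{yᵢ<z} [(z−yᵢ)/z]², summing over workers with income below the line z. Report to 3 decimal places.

0.078

Poor units: ₹1,800, ₹4,000, ₹6,400 (q = 3 of N = 9).
Relative gaps: (6720−1800)/6720 = 0.7321; (6720−4000)/6720 = 0.4048; (6720−6400)/6720 = 0.0476.
Squared: 0.5360; 0.1638; 0.0023.
Sum = 0.702133; P₂ = 0.702133 / 9 = 0.078.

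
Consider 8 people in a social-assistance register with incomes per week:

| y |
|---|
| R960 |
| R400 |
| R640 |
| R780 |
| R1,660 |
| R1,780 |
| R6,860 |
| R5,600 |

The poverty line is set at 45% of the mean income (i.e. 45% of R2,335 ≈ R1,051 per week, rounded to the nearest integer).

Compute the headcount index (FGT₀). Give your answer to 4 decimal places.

4 of the 8 people have income below R1,051.
H = 4/8 = 0.5000.

0.5000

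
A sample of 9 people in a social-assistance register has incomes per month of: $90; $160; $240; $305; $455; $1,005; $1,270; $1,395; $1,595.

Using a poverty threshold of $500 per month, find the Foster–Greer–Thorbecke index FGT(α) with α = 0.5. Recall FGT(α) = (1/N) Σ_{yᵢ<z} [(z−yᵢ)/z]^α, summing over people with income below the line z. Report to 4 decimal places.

0.3751

Below z: $90, $160, $240, $305, $455 (q = 5 of N = 9).
Gap ratios (z−y)/z: (500−90)/500 = 0.8200; (500−160)/500 = 0.6800; (500−240)/500 = 0.5200; (500−305)/500 = 0.3900; (500−455)/500 = 0.0900.
Raised to α = 0.5: 0.90554; 0.82462; 0.72111; 0.62450; 0.30000.
Sum = 3.375770; FGT(0.5) = 3.375770 / 9 = 0.3751.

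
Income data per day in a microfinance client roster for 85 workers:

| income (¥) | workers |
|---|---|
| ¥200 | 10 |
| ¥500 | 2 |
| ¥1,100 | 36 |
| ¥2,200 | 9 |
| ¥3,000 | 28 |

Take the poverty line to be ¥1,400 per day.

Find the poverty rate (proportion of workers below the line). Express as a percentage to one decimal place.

56.5%

48 of the 85 workers have income below ¥1,400.
H = 48/85 = 56.5%.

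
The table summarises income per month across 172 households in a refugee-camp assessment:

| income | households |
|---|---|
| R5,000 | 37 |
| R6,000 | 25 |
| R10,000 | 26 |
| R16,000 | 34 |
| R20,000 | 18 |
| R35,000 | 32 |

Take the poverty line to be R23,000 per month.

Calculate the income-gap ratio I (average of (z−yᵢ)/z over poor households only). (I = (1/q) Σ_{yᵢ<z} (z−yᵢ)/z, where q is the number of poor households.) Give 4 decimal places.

0.5345

Below the line: 37×R5,000, 25×R6,000, 26×R10,000, 34×R16,000, 18×R20,000 (q = 140 of N = 172).
Relative gaps: 0.7826 (×37), 0.7391 (×25), 0.5652 (×26), 0.3043 (×34), 0.1304 (×18); sum = 74.826087.
The income-gap ratio divides by q (the poor only): 74.826087 / 140 = 0.5345.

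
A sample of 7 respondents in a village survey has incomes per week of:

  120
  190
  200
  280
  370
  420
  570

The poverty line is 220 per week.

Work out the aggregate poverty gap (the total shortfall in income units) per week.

Below z: 120, 190, 200 (q = 3 of N = 7).
Individual gaps: 220−120 = 100; 220−190 = 30; 220−200 = 20.
Aggregate gap = 150.

150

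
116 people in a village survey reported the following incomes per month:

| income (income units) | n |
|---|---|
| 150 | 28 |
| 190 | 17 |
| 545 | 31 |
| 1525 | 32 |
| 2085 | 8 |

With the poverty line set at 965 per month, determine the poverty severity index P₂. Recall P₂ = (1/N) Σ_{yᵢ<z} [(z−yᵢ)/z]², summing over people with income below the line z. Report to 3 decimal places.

Below the line: 28×150, 17×190, 31×545 (q = 76 of N = 116).
Gap ratios (z−y)/z: (965−150)/965 = 0.8446 (×28); (965−190)/965 = 0.8031 (×17); (965−545)/965 = 0.4352 (×31).
Squared: 0.7133 (×28); 0.6450 (×17); 0.1894 (×31).
Sum = 36.808854; P₂ = 36.808854 / 116 = 0.317.

0.317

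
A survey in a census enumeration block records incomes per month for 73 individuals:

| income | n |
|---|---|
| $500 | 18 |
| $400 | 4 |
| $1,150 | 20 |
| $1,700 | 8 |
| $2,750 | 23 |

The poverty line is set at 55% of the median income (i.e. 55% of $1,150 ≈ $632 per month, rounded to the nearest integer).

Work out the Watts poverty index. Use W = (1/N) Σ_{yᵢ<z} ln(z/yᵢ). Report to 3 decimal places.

0.083

Incomes under z: 4×$400, 18×$500 (q = 22 of N = 73).
Log gaps: ln(632/400) = 0.4574 (×4); ln(632/500) = 0.2343 (×18).
W = 6.046763 / 73 = 0.083.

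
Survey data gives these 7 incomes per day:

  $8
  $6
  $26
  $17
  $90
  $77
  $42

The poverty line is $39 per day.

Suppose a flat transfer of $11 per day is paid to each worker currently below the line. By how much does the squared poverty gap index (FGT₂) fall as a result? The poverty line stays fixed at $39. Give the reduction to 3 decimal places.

0.159

Before: below the line — $6, $8, $17, $26; squared poverty gap index (FGT₂) = 0.25387.
After the $11 transfer: below the line — $17, $19, $28, $37; squared poverty gap index (FGT₂) = 0.09477.
Reduction = 0.25387 − 0.09477 = 0.159.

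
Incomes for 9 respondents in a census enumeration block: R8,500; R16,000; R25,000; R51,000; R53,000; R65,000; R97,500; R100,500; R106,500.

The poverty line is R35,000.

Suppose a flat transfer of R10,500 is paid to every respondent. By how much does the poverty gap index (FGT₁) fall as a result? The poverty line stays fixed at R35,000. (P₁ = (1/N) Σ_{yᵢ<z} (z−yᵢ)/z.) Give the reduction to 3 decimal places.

Before: below the line — R8,500, R16,000, R25,000; poverty gap index (FGT₁) = 0.17619.
After the R10,500 transfer: below the line — R19,000, R26,500; poverty gap index (FGT₁) = 0.07778.
Reduction = 0.17619 − 0.07778 = 0.098.

0.098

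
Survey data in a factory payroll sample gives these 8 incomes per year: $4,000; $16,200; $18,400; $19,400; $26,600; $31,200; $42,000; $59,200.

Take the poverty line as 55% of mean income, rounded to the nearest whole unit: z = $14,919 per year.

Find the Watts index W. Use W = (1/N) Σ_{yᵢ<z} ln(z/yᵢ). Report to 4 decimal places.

Below the line: $4,000 (q = 1 of N = 8).
ln(z/y) terms: ln(14919/4000) = 1.3163.
W = 1.316341 / 8 = 0.1645.

0.1645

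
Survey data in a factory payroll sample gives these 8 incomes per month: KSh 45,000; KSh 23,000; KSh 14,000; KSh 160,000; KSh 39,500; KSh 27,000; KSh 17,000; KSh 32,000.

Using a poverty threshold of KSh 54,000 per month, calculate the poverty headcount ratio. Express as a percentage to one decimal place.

7 of the 8 families have income below KSh 54,000.
H = 7/8 = 87.5%.

87.5%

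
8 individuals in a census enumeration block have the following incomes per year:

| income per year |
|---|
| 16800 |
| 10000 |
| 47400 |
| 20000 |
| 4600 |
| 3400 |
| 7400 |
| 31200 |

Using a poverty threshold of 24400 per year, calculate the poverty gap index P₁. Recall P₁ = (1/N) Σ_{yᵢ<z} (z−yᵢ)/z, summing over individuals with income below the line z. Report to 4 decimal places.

Below z: 3400, 4600, 7400, 10000, 16800, 20000 (q = 6 of N = 8).
Shortfall ratios: (24400−3400)/24400 = 0.8607; (24400−4600)/24400 = 0.8115; (24400−7400)/24400 = 0.6967; (24400−10000)/24400 = 0.5902; (24400−16800)/24400 = 0.3115; (24400−20000)/24400 = 0.1803.
Sum of shortfalls = 3.450820; P₁ averages over all N: 3.450820 / 8 = 0.4314.

0.4314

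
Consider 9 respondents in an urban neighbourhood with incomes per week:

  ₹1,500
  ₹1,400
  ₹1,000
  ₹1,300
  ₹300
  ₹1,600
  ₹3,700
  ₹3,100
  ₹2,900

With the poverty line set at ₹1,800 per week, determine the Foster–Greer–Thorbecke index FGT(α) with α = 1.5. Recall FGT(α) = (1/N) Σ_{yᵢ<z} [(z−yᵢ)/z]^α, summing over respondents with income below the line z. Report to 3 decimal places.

Incomes under z: ₹300, ₹1,000, ₹1,300, ₹1,400, ₹1,500, ₹1,600 (q = 6 of N = 9).
Shortfall ratios: (1800−300)/1800 = 0.8333; (1800−1000)/1800 = 0.4444; (1800−1300)/1800 = 0.2778; (1800−1400)/1800 = 0.2222; (1800−1500)/1800 = 0.1667; (1800−1600)/1800 = 0.1111.
Raised to α = 1.5: 0.76073; 0.29630; 0.14640; 0.10476; 0.06804; 0.03704.
Sum = 1.413259; FGT(1.5) = 1.413259 / 9 = 0.157.

0.157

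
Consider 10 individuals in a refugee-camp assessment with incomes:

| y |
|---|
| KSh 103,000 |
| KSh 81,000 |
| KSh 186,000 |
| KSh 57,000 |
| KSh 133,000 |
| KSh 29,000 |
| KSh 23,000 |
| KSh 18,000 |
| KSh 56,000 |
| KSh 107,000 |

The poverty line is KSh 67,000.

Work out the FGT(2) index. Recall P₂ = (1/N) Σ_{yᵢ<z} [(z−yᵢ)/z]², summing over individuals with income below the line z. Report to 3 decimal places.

Below the line: KSh 18,000, KSh 23,000, KSh 29,000, KSh 56,000, KSh 57,000 (q = 5 of N = 10).
Normalized shortfalls: (67000−18000)/67000 = 0.7313; (67000−23000)/67000 = 0.6567; (67000−29000)/67000 = 0.5672; (67000−56000)/67000 = 0.1642; (67000−57000)/67000 = 0.1493.
Squared: 0.5349; 0.4313; 0.3217; 0.0270; 0.0223.
Sum = 1.337046; P₂ = 1.337046 / 10 = 0.134.

0.134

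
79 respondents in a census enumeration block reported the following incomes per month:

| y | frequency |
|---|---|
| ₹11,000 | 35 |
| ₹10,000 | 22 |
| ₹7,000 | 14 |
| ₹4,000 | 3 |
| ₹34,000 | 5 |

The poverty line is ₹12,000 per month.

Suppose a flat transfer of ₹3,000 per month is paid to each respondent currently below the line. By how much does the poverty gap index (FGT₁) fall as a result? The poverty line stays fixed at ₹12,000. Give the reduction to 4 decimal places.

0.1371

Before: below the line — 3×₹4,000, 14×₹7,000, 22×₹10,000, 35×₹11,000; poverty gap index (FGT₁) = 0.182489.
After the ₹3,000 transfer: below the line — 3×₹7,000, 14×₹10,000; poverty gap index (FGT₁) = 0.045359.
Reduction = 0.182489 − 0.045359 = 0.1371.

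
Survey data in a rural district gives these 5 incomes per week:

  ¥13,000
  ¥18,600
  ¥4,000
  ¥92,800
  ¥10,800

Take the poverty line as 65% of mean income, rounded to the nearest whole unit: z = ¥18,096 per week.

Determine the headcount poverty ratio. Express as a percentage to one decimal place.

60.0%

3 of the 5 families have income below ¥18,096.
H = 3/5 = 60.0%.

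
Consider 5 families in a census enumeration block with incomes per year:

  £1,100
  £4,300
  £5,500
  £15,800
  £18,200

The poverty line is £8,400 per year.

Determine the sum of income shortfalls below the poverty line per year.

Below z: £1,100, £4,300, £5,500 (q = 3 of N = 5).
Individual gaps: 8400−1100 = 7300; 8400−4300 = 4100; 8400−5500 = 2900.
Aggregate gap = £14,300.

£14,300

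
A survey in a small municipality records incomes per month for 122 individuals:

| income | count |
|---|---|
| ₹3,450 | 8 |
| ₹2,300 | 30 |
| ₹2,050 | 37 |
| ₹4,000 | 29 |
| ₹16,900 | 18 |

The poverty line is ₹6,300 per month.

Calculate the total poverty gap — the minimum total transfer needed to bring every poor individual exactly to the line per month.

Below z: 37×₹2,050, 30×₹2,300, 8×₹3,450, 29×₹4,000 (q = 104 of N = 122).
Individual gaps: 37×(6300−2050) = 157250; 30×(6300−2300) = 120000; 8×(6300−3450) = 22800; 29×(6300−4000) = 66700.
Aggregate gap = ₹366,750.

₹366,750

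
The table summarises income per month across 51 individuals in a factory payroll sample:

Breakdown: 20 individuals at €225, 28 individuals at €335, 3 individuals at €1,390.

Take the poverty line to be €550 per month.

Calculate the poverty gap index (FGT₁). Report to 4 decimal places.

Incomes under z: 20×€225, 28×€335 (q = 48 of N = 51).
Shortfall ratios: (550−225)/550 = 0.5909 (×20); (550−335)/550 = 0.3909 (×28).
Σ = 22.763636. Dividing by the full population N = 51 gives P₁ = 0.4463.

0.4463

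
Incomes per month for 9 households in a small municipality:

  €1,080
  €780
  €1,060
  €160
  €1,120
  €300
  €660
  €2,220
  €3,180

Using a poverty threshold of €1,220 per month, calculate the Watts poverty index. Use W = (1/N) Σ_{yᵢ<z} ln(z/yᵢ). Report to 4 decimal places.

0.5382

Poor units: €160, €300, €660, €780, €1,060, €1,080, €1,120 (q = 7 of N = 9).
ln(z/y) terms: ln(1220/160) = 2.0314; ln(1220/300) = 1.4028; ln(1220/660) = 0.6144; ln(1220/780) = 0.4473; ln(1220/1060) = 0.1406; ln(1220/1080) = 0.1219; ln(1220/1120) = 0.0855.
W = 4.843928 / 9 = 0.5382.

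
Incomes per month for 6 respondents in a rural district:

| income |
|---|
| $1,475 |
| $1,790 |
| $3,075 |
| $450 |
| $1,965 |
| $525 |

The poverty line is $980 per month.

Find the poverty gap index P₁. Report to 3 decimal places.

Below the line: $450, $525 (q = 2 of N = 6).
Shortfall ratios: (980−450)/980 = 0.5408; (980−525)/980 = 0.4643.
Σ = 1.005102. Dividing by the full population N = 6 gives P₁ = 0.168.

0.168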